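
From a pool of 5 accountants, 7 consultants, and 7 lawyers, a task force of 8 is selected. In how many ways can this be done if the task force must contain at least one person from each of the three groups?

71589

Total 8-person selections from all 19: C(19,8) = 75582.
Selections missing a whole group: no accountants → C(14,8) = 3003; no consultants → C(12,8) = 495; no lawyers → C(12,8) = 495.
Add back selections omitting two groups (i.e. drawn from a single group): C(5,8) + C(7,8) + C(7,8) = 0.
By inclusion–exclusion: 75582 − 3993 + 0 = 71589.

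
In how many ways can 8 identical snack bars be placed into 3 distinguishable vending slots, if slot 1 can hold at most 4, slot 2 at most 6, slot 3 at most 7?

31

Without the upper bounds there are C(10,2) = 45 ways to split 8 among 3 vending slots.
Subtract solutions that violate a single cap (substitute x_i' = x_i − (cap_i+1)): x_1 ≥ 5 gives C(5,2) = 10; x_2 ≥ 7 gives C(3,2) = 3; x_3 ≥ 8 gives C(2,2) = 1. Together 14.
No two caps can be exceeded simultaneously, so the pair terms are all 0.
By inclusion–exclusion the count is 45 − 14 + 0 = 31.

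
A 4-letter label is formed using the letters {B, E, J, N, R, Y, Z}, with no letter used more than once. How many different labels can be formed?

With no repetition, fill the 4 letters in order: 7 choices, then 6, down to 4.
That product is 7 × 6 × 5 × 4 = 840.

840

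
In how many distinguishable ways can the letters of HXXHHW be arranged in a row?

HXXHHW has 6 letters with H appearing 3 times and X appearing twice.
Dividing 6! = 720 by 3!·2! = 12 for the repeated letters gives 60.

60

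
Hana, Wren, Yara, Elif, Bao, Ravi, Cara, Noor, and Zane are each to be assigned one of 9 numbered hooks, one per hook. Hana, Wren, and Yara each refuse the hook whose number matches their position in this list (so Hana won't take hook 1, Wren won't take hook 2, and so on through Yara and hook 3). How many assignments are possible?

256320

Let Aᵢ (for i ∈ {1, 2, 3}) be the placements that put person i in their forbidden hook. Any j of these fix j positions, leaving (9−j)! ways to fill the rest, and there are C(3,j) ways to pick which j.
By inclusion–exclusion, the number of valid placements is Σ_{j=0}^{3} (−1)^j C(3,j)·(9−j)!.
Computing: 362880 − 120960 + 15120 − 720 = 256320.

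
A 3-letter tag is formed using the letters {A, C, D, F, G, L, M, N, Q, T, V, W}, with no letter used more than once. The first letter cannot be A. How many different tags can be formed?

The first letter has 12−1 = 11 choices (anything except A).
The remaining 2 letters are filled from the other 11 symbols without repetition: 11 × 10 = 110.
Total: 11 × 110 = 1210.

1210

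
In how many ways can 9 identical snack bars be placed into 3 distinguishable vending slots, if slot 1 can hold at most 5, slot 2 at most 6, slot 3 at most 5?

Ignoring the caps, the number of non-negative solutions to x_1+…+x_3 = 9 is C(11,2) = 55.
Subtract solutions that violate a single cap (substitute x_i' = x_i − (cap_i+1)): x_1 ≥ 6 gives C(5,2) = 10; x_2 ≥ 7 gives C(4,2) = 6; x_3 ≥ 6 gives C(5,2) = 10. Together 26.
No two caps can be exceeded simultaneously, so the pair terms are all 0.
By inclusion–exclusion the count is 55 − 26 + 0 = 29.

29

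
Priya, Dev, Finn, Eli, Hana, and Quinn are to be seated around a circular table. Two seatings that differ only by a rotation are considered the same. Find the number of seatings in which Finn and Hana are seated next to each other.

48

Glue Finn and Hana into a block (2 internal orders). Seating 5 units around a circle gives (4)! arrangements.
So 2 × (4)! = 2 × 24 = 48.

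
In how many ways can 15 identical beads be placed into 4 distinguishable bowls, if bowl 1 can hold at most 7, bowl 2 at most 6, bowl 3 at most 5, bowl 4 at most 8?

243

By stars and bars, unrestricted non-negative solutions to x_1+…+x_4 = 15 number C(15+3,3) = 816.
Subtract solutions that violate a single cap (substitute x_i' = x_i − (cap_i+1)): x_1 ≥ 8 gives C(10,3) = 120; x_2 ≥ 7 gives C(11,3) = 165; x_3 ≥ 6 gives C(12,3) = 220; x_4 ≥ 9 gives C(9,3) = 84. Together 589.
Add back pairs where two caps are both exceeded: 1 + 4 + 0 + 10 + 0 + 1 = 16.
By inclusion–exclusion the count is 816 − 589 + 16 = 243.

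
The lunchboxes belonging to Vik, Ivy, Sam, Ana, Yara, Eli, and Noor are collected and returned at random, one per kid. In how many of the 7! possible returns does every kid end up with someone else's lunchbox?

Count assignments avoiding every fixed point. For any j of the 7 kids fixed to their own lunchbox, the other 7−j can be arranged in (7−j)! ways.
By inclusion–exclusion this is Σ_{j=0}^{7} (−1)^j C(7,j)·(7−j)!.
Computing: 5040 − 5040 + 2520 − 840 + 210 − 42 + 7 − 1 = 1854.

1854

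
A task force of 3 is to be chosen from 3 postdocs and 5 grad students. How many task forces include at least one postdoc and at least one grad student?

45

Total 3-person selections from all 8: C(8,3) = 56.
Subtract selections that omit an entire group: no postdocs → C(5,3) = 10; no grad students → C(3,3) = 1.
Both groups omitted at once is impossible, so 56 − 11 = 45.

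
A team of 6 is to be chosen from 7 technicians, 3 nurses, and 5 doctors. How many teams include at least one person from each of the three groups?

With no constraint there are C(15,6) = 5005 possible selections.
Selections missing a whole group: no technicians → C(8,6) = 28; no nurses → C(12,6) = 924; no doctors → C(10,6) = 210.
Add back selections omitting two groups (i.e. drawn from a single group): C(7,6) + C(3,6) + C(5,6) = 7.
By inclusion–exclusion: 5005 − 1162 + 7 = 3850.

3850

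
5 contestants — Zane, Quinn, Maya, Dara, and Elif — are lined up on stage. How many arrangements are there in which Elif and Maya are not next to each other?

There are 5! = 120 arrangements in all. If Elif and Maya are adjacent, merging them into one block gives 2·(4)! = 48 arrangements.
So 120 − 48 = 72 arrangements keep them apart.

72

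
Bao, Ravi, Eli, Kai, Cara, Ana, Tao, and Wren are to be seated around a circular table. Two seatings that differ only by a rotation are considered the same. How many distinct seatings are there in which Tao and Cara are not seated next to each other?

All circular seatings of 8 people number (7)! = 5040.
Seatings with Tao beside Cara: treat them as a block with 2 internal orders, giving 2 × (6)! = 1440.
Subtracting, 5040 − 1440 = 3600.

3600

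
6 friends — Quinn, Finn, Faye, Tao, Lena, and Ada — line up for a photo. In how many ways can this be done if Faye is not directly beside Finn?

480

Of the 6! = 720 arrangements, those with Faye and Finn adjacent number 2 × 5! = 240 (treat the pair as a block with 2 internal orders).
Complementary counting: 720 − 240 = 480.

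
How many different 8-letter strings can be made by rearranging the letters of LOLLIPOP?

The 8 letters of LOLLIPOP have repeats: L appearing 3 times, O appearing twice, and P appearing twice.
The number of distinct arrangements is 8!/(3!·2!·2!) = 40320/24 = 1680.

1680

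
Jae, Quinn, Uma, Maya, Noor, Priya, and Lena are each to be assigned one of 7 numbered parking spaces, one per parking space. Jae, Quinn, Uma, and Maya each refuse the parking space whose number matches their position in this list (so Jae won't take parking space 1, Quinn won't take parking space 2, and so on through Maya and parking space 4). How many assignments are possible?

Let Aᵢ (for 1 ≤ i ≤ 4) be the placements that put person i in their forbidden parking space. Any j of these fix j positions, leaving (7−j)! ways to fill the rest, and there are C(4,j) ways to pick which j.
By inclusion–exclusion, the number of valid placements is Σ_{j=0}^{4} (−1)^j C(4,j)·(7−j)!.
Computing: 5040 − 2880 + 720 − 96 + 6 = 2790.

2790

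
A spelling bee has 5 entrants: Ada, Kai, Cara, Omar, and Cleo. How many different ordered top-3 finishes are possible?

60

There are 5 choices for 1st place, 4 for 2nd, and 3 for 3rd.
That gives 5 × 4 × 3 = 60.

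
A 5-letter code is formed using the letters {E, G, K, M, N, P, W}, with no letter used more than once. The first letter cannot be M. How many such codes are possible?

2160

The first letter has 7−1 = 6 choices (anything except M).
The remaining 4 letters are filled from the other 6 symbols without repetition: 6 × 5 × 4 × 3 = 360.
Total: 6 × 360 = 2160.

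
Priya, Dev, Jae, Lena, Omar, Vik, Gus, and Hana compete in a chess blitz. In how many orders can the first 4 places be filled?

There are 8 choices for 1st place, 7 for 2nd, and so on down to 5 for position 4.
That gives 8 × 7 × 6 × 5 = 1680.

1680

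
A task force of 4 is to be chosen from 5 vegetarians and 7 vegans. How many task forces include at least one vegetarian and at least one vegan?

With no constraint there are C(12,4) = 495 possible selections.
Subtract selections that omit an entire group: no vegetarians → C(7,4) = 35; no vegans → C(5,4) = 5.
Both groups omitted at once is impossible, so 495 − 40 = 455.

455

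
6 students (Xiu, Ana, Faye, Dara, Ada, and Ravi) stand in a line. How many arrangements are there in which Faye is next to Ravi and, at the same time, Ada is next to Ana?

Treat {Faye,Ravi} as one block (2 orders) and {Ada,Ana} as another (2 orders).
That leaves 4 units to arrange: 2 × 2 × 4! = 4 × 24 = 96.

96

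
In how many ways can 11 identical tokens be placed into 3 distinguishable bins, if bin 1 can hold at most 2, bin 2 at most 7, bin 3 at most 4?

6

By stars and bars, unrestricted non-negative solutions to x_1+…+x_3 = 11 number C(11+2,2) = 78.
Subtract solutions that violate a single cap (substitute x_i' = x_i − (cap_i+1)): x_1 ≥ 3 gives C(10,2) = 45; x_2 ≥ 8 gives C(5,2) = 10; x_3 ≥ 5 gives C(8,2) = 28. Together 83.
Add back pairs where two caps are both exceeded: 1 + 10 + 0 = 11.
By inclusion–exclusion the count is 78 − 83 + 11 = 6.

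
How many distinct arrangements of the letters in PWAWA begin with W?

12

Fix W in the first position and arrange the remaining 4 letters.
Those 4 letters have A appearing twice, giving (4)!/(2!) = 12.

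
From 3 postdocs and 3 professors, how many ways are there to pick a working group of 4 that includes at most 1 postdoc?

Split by how many postdocs are chosen (0 through 1).
Sum: C(3,0)·C(3,4) + C(3,1)·C(3,3) = 0 + 3 = 3.

3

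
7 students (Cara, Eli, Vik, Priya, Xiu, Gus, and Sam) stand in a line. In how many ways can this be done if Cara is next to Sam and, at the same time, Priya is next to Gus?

Treat {Cara,Sam} as one block (2 orders) and {Priya,Gus} as another (2 orders).
That leaves 5 units to arrange: 2 × 2 × 5! = 4 × 120 = 480.

480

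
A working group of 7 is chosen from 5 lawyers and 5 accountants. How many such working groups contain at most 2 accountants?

10

Split by how many accountants are chosen (0 through 2).
Sum: C(5,0)·C(5,7) + C(5,1)·C(5,6) + C(5,2)·C(5,5) = 0 + 0 + 10 = 10.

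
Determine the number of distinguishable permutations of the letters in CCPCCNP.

The 7 letters of CCPCCNP have repeats: C appearing 4 times and P appearing twice.
Dividing 7! = 5040 by 4!·2! = 48 for the repeated letters gives 105.

105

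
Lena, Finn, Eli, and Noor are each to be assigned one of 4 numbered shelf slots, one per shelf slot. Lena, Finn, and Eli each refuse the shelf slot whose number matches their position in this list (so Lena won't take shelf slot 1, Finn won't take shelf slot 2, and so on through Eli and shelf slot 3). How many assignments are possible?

11

Let Aᵢ (for i ∈ {1, 2, 3}) be the placements that put person i in their forbidden shelf slot. Any j of these fix j positions, leaving (4−j)! ways to fill the rest, and there are C(3,j) ways to pick which j.
By inclusion–exclusion, the number of valid placements is Σ_{j=0}^{3} (−1)^j C(3,j)·(4−j)!.
Computing: 24 − 18 + 6 − 1 = 11.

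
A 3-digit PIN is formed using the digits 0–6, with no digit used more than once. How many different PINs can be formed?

With no repetition, fill the 3 digits in order: 7 choices, then 6, down to 5.
7 × 6 × 5 = 210.

210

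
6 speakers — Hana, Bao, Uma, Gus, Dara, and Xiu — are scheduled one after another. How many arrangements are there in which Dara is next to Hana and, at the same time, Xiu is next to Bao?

96

Treat {Dara,Hana} as one block (2 orders) and {Xiu,Bao} as another (2 orders).
That leaves 4 units to arrange: 2 × 2 × 4! = 4 × 24 = 96.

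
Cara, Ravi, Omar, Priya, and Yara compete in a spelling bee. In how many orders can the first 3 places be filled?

This is an ordered selection of 3 from 5: P(5,3).
That gives 5 × 4 × 3 = 60.

60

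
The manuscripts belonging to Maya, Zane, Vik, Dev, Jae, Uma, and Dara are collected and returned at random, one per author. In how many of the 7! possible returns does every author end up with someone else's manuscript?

This is the derangement count D_7: permutations of 7 items with no fixed point.
By inclusion–exclusion this is Σ_{j=0}^{7} (−1)^j C(7,j)·(7−j)!.
Computing: 5040 − 5040 + 2520 − 840 + 210 − 42 + 7 − 1 = 1854.

1854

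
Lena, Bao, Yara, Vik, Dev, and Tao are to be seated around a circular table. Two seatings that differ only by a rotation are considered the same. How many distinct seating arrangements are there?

Fix one person's seat to break rotational symmetry; the remaining 5 people can be arranged in (5)! = 120 ways.

120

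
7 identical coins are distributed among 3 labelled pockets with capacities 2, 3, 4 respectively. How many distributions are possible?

By stars and bars, unrestricted non-negative solutions to x_1+…+x_3 = 7 number C(7+2,2) = 36.
Subtract solutions that violate a single cap (substitute x_i' = x_i − (cap_i+1)): x_1 ≥ 3 gives C(6,2) = 15; x_2 ≥ 4 gives C(5,2) = 10; x_3 ≥ 5 gives C(4,2) = 6. Together 31.
Add back pairs where two caps are both exceeded: 1 + 0 + 0 = 1.
By inclusion–exclusion the count is 36 − 31 + 1 = 6.

6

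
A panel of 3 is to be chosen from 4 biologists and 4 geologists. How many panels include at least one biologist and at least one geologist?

With no constraint there are C(8,3) = 56 possible selections.
Subtract selections that omit an entire group: no biologists → C(4,3) = 4; no geologists → C(4,3) = 4.
Both groups omitted at once is impossible, so 56 − 8 = 48.

48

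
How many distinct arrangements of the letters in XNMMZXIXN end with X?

5040

Fix X in the last position and arrange the remaining 8 letters.
Those 8 letters have M appearing twice, N appearing twice, and X appearing twice, giving (8)!/(2!·2!·2!) = 5040.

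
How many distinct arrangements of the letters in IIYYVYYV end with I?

With the last slot taken by I, it remains to arrange the other 7 letters (IYYVYYV).
Those 7 letters have V appearing twice and Y appearing 4 times, giving (7)!/(4!·2!) = 105.

105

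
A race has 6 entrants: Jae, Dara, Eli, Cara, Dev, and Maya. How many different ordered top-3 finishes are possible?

There are 6 choices for 1st place, 5 for 2nd, and 4 for 3rd.
That gives 6 × 5 × 4 = 120.

120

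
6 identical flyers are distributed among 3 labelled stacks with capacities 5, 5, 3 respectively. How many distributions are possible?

Ignoring the caps, the number of non-negative solutions to x_1+…+x_3 = 6 is C(8,2) = 28.
Subtract solutions that violate a single cap (substitute x_i' = x_i − (cap_i+1)): x_1 ≥ 6 gives C(2,2) = 1; x_2 ≥ 6 gives C(2,2) = 1; x_3 ≥ 4 gives C(4,2) = 6. Together 8.
No two caps can be exceeded simultaneously, so the pair terms are all 0.
By inclusion–exclusion the count is 28 − 8 + 0 = 20.

20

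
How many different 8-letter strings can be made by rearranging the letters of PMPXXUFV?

Letter multiplicities in PMPXXUFV: F×1, M×1, P×2, U×1, V×1, X×2.
Dividing 8! = 40320 by 2!·2! = 4 for the repeated letters gives 10080.

10080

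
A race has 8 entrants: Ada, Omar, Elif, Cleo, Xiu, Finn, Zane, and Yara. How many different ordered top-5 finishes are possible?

This is an ordered selection of 5 from 8: P(8,5).
That gives 8 × 7 × 6 × 5 × 4 = 6720.

6720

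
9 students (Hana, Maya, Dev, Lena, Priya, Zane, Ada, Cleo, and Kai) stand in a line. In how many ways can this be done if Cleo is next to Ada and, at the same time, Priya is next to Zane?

Treat {Cleo,Ada} as one block (2 orders) and {Priya,Zane} as another (2 orders).
That leaves 7 units to arrange: 2 × 2 × 7! = 4 × 5040 = 20160.

20160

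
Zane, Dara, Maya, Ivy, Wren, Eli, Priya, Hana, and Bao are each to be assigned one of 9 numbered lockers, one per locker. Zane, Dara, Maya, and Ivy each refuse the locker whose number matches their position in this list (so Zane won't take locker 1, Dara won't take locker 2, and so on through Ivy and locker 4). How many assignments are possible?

229080

Let Aᵢ (for 1 ≤ i ≤ 4) be the placements that put person i in their forbidden locker. Any j of these fix j positions, leaving (9−j)! ways to fill the rest, and there are C(4,j) ways to pick which j.
By inclusion–exclusion, the number of valid placements is Σ_{j=0}^{4} (−1)^j C(4,j)·(9−j)!.
Computing: 362880 − 161280 + 30240 − 2880 + 120 = 229080.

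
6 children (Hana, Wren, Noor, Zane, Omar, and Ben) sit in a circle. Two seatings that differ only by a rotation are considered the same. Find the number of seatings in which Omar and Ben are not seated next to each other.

Without the restriction there are (5)! = 120 seatings.
Seatings with Omar beside Ben: treat them as a block with 2 internal orders, giving 2 × (4)! = 48.
Subtracting, 120 − 48 = 72.

72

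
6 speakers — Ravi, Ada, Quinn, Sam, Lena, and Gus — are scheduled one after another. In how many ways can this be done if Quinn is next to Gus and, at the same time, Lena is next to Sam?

96

Treat {Quinn,Gus} as one block (2 orders) and {Lena,Sam} as another (2 orders).
That leaves 4 units to arrange: 2 × 2 × 4! = 4 × 24 = 96.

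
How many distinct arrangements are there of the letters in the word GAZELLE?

GAZELLE has 7 letters with E appearing twice and L appearing twice.
Dividing 7! = 5040 by 2!·2! = 4 for the repeated letters gives 1260.

1260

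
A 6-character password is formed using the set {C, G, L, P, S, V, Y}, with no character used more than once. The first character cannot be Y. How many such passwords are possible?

The first character has 7−1 = 6 choices (anything except Y).
The remaining 5 characters are filled from the other 6 symbols without repetition: 6 × 5 × 4 × 3 × 2 = 720.
Total: 6 × 720 = 4320.

4320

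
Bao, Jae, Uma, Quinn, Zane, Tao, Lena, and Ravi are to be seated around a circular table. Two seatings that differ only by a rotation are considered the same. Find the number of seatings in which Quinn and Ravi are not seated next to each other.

3600

Without the restriction there are (7)! = 5040 seatings.
Those with Quinn next to Ravi: fuse the pair into one unit and seat 7 units around a circle — 2·(6)! = 1440.
Subtracting, 5040 − 1440 = 3600.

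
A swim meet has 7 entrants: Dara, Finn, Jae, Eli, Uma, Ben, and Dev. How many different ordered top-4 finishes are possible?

There are 7 choices for 1st place, 6 for 2nd, and so on down to 4 for position 4.
That gives 7 × 6 × 5 × 4 = 840.

840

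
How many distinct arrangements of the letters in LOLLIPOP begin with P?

420

With the first slot taken by P, it remains to arrange the other 7 letters (LOLLIOP).
Those 7 letters have L appearing 3 times and O appearing twice, giving (7)!/(3!·2!) = 420.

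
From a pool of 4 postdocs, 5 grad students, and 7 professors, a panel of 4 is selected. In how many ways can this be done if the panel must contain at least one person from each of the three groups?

With no constraint there are C(16,4) = 1820 possible selections.
Subtract selections that omit an entire group: no postdocs → C(12,4) = 495; no grad students → C(11,4) = 330; no professors → C(9,4) = 126.
Add back selections omitting two groups (i.e. drawn from a single group): C(4,4) + C(5,4) + C(7,4) = 41.
By inclusion–exclusion: 1820 − 951 + 41 = 910.

910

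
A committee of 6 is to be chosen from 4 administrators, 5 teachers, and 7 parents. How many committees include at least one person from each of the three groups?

With no constraint there are C(16,6) = 8008 possible selections.
Subtract selections that omit an entire group: no administrators → C(12,6) = 924; no teachers → C(11,6) = 462; no parents → C(9,6) = 84.
Add back selections omitting two groups (i.e. drawn from a single group): C(4,6) + C(5,6) + C(7,6) = 7.
By inclusion–exclusion: 8008 − 1470 + 7 = 6545.

6545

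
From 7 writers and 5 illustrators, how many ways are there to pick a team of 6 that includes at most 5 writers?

917

Split by how many writers are chosen (0 through 5).
Sum: C(7,0)·C(5,6) + C(7,1)·C(5,5) + C(7,2)·C(5,4) + C(7,3)·C(5,3) + C(7,4)·C(5,2) + C(7,5)·C(5,1) = 0 + 7 + 105 + 350 + 350 + 105 = 917.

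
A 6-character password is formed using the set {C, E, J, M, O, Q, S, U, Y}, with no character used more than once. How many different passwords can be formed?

Choose and order 6 of the 9 symbols: the first character has 9 options, the next 8, and so on down to 4.
9 × 8 × 7 × 6 × 5 × 4 = 60480.

60480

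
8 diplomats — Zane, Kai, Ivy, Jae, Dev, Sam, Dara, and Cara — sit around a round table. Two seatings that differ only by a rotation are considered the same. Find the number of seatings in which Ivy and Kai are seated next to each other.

1440

Glue Ivy and Kai into a block (2 internal orders). Seating 7 units around a circle gives (6)! arrangements.
So 2 × (6)! = 2 × 720 = 1440.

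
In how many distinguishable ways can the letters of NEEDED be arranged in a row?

NEEDED has 6 letters with D appearing twice and E appearing 3 times.
So there are 6! / (3!·2!) = 60 distinguishable arrangements.

60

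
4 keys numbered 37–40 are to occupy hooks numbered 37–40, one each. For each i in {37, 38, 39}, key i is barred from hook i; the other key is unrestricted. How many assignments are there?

11

Let Aᵢ (for i ∈ {37, 38, 39}) be the placements that put key i in its forbidden hook. Any j of these fix j positions, leaving (4−j)! ways to fill the rest, and there are C(3,j) ways to pick which j.
By inclusion–exclusion, the number of valid placements is Σ_{j=0}^{3} (−1)^j C(3,j)·(4−j)!.
Computing: 24 − 18 + 6 − 1 = 11.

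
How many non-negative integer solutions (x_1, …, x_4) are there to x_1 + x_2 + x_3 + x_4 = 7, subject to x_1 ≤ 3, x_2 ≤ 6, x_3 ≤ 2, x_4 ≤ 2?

35

Ignoring the caps, the number of non-negative solutions to x_1+…+x_4 = 7 is C(10,3) = 120.
Subtract solutions that violate a single cap (substitute x_i' = x_i − (cap_i+1)): x_1 ≥ 4 gives C(6,3) = 20; x_2 ≥ 7 gives C(3,3) = 1; x_3 ≥ 3 gives C(7,3) = 35; x_4 ≥ 3 gives C(7,3) = 35. Together 91.
Add back pairs where two caps are both exceeded: 0 + 1 + 1 + 0 + 0 + 4 = 6.
By inclusion–exclusion the count is 120 − 91 + 6 = 35.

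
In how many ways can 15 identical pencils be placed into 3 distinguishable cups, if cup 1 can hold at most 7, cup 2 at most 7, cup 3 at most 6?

By stars and bars, unrestricted non-negative solutions to x_1+…+x_3 = 15 number C(15+2,2) = 136.
Subtract solutions that violate a single cap (substitute x_i' = x_i − (cap_i+1)): x_1 ≥ 8 gives C(9,2) = 36; x_2 ≥ 8 gives C(9,2) = 36; x_3 ≥ 7 gives C(10,2) = 45. Together 117.
Add back pairs where two caps are both exceeded: 0 + 1 + 1 = 2.
By inclusion–exclusion the count is 136 − 117 + 2 = 21.

21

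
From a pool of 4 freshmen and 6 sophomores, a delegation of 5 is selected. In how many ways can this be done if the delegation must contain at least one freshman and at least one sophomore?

Total 5-person selections from all 10: C(10,5) = 252.
Selections missing a whole group: no freshmen → C(6,5) = 6; no sophomores → C(4,5) = 0.
Both groups omitted at once is impossible, so 252 − 6 = 246.

246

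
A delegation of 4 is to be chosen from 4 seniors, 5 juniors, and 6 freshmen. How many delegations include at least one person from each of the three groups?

Unrestricted: C(15,4) = 1365 ways to pick any 4 of the 15.
Subtract selections that omit an entire group: no seniors → C(11,4) = 330; no juniors → C(10,4) = 210; no freshmen → C(9,4) = 126.
Add back selections omitting two groups (i.e. drawn from a single group): C(4,4) + C(5,4) + C(6,4) = 21.
By inclusion–exclusion: 1365 − 666 + 21 = 720.

720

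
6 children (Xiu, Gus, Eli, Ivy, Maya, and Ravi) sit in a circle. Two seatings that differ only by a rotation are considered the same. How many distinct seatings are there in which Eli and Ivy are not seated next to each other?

All circular seatings of 6 people number (5)! = 120.
Seatings with Eli beside Ivy: treat them as a block with 2 internal orders, giving 2 × (4)! = 48.
Subtracting, 120 − 48 = 72.

72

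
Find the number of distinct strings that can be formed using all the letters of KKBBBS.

The 6 letters of KKBBBS have repeats: B appearing 3 times and K appearing twice.
The number of distinct arrangements is 6!/(3!·2!) = 720/12 = 60.

60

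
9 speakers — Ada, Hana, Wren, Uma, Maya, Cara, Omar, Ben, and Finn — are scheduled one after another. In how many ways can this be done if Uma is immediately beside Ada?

80640

Treat {Uma, Ada} as a single unit. There are 8 units to order, and the pair itself can be ordered 2 ways.
So the count is 2·(8)! = 80640.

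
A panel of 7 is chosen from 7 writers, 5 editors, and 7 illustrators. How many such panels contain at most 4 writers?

48917

Split by how many writers are chosen (0 through 4).
Sum: C(7,0)·C(12,7) + C(7,1)·C(12,6) + C(7,2)·C(12,5) + C(7,3)·C(12,4) + C(7,4)·C(12,3) = 792 + 6468 + 16632 + 17325 + 7700 = 48917.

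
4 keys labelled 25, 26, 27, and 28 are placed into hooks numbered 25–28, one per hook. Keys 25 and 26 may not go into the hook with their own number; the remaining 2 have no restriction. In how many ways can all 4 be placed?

14

Let Aᵢ (for i ∈ {25, 26}) be the placements that put key i in its forbidden hook. Any j of these fix j positions, leaving (4−j)! ways to fill the rest, and there are C(2,j) ways to pick which j.
By inclusion–exclusion, the number of valid placements is Σ_{j=0}^{2} (−1)^j C(2,j)·(4−j)!.
Computing: 24 − 12 + 2 = 14.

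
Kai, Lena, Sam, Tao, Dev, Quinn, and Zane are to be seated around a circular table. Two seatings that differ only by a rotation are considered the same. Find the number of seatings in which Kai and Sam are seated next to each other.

240

Treat {Kai, Sam} as one unit (2 internal orders) and seat the resulting 6 units around the table: (5)! circular arrangements.
So 2 × (5)! = 2 × 120 = 240.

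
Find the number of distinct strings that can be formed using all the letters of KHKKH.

10

The 5 letters of KHKKH have repeats: H appearing twice and K appearing 3 times.
The number of distinct arrangements is 5!/(3!·2!) = 120/12 = 10.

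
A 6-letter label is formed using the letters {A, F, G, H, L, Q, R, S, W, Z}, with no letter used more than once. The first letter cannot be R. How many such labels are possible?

136080

The first letter has 10−1 = 9 choices (anything except R).
The remaining 5 letters are filled from the other 9 symbols without repetition: 9 × 8 × 7 × 6 × 5 = 15120.
Total: 9 × 15120 = 136080.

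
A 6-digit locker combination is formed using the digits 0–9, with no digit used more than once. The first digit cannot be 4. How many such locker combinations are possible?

136080

The first digit has 10−1 = 9 choices (anything except 4).
The remaining 5 digits are filled from the other 9 symbols without repetition: 9 × 8 × 7 × 6 × 5 = 15120.
Total: 9 × 15120 = 136080.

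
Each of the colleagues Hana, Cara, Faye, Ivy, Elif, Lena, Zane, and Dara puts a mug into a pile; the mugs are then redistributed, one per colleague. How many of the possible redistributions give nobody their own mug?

Let Aᵢ be the assignments in which colleague i gets their own mug. We want the size of the complement of A₁∪…∪A_8.
By inclusion–exclusion this is Σ_{j=0}^{8} (−1)^j C(8,j)·(8−j)!.
Computing: 40320 − 40320 + 20160 − 6720 + 1680 − 336 + 56 − 8 + 1 = 14833.

14833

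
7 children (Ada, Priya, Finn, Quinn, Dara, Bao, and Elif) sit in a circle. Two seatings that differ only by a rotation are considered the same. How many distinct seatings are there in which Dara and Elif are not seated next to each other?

All circular seatings of 7 people number (6)! = 720.
Seatings with Dara beside Elif: treat them as a block with 2 internal orders, giving 2 × (5)! = 240.
Subtracting, 720 − 240 = 480.

480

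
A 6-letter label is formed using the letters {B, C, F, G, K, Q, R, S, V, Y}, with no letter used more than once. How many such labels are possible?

With no repetition, fill the 6 letters in order: 10 choices, then 9, down to 5.
That product is 10 × 9 × 8 × 7 × 6 × 5 = 151200.

151200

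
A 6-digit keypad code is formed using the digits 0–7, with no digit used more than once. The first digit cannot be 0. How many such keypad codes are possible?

The first digit has 8−1 = 7 choices (anything except 0).
The remaining 5 digits are filled from the other 7 symbols without repetition: 7 × 6 × 5 × 4 × 3 = 2520.
Total: 7 × 2520 = 17640.

17640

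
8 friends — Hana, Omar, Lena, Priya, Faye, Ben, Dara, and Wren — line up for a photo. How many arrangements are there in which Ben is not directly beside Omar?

30240

There are 8! = 40320 arrangements in all. If Ben and Omar are adjacent, merging them into one block gives 2·(7)! = 10080 arrangements.
Complementary counting: 40320 − 10080 = 30240.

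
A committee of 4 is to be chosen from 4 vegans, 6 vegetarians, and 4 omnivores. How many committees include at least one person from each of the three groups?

528

Total 4-person selections from all 14: C(14,4) = 1001.
Subtract selections that omit an entire group: no vegans → C(10,4) = 210; no vegetarians → C(8,4) = 70; no omnivores → C(10,4) = 210.
Add back selections omitting two groups (i.e. drawn from a single group): C(4,4) + C(6,4) + C(4,4) = 17.
By inclusion–exclusion: 1001 − 490 + 17 = 528.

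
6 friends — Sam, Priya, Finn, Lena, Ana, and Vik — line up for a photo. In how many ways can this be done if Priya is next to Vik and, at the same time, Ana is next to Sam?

96

Treat {Priya,Vik} as one block (2 orders) and {Ana,Sam} as another (2 orders).
That leaves 4 units to arrange: 2 × 2 × 4! = 4 × 24 = 96.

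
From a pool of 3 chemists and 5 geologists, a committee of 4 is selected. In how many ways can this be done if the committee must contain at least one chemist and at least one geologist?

65

Total 4-person selections from all 8: C(8,4) = 70.
Selections missing a whole group: no chemists → C(5,4) = 5; no geologists → C(3,4) = 0.
Both groups omitted at once is impossible, so 70 − 5 = 65.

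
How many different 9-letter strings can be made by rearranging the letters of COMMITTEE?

45360

The 9 letters of COMMITTEE have repeats: E appearing twice, M appearing twice, and T appearing twice.
So there are 9! / (2!·2!·2!) = 45360 distinguishable arrangements.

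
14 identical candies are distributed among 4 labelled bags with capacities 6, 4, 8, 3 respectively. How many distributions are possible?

89

Ignoring the caps, the number of non-negative solutions to x_1+…+x_4 = 14 is C(17,3) = 680.
Subtract solutions that violate a single cap (substitute x_i' = x_i − (cap_i+1)): x_1 ≥ 7 gives C(10,3) = 120; x_2 ≥ 5 gives C(12,3) = 220; x_3 ≥ 9 gives C(8,3) = 56; x_4 ≥ 4 gives C(13,3) = 286. Together 682.
Add back pairs where two caps are both exceeded: 10 + 0 + 20 + 1 + 56 + 4 = 91.
By inclusion–exclusion the count is 680 − 682 + 91 = 89.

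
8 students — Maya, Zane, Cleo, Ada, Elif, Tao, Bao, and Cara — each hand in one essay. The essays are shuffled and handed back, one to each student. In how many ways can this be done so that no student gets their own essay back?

14833

Count assignments avoiding every fixed point. For any j of the 8 students fixed to their own essay, the other 8−j can be arranged in (8−j)! ways.
By inclusion–exclusion this is Σ_{j=0}^{8} (−1)^j C(8,j)·(8−j)!.
Computing: 40320 − 40320 + 20160 − 6720 + 1680 − 336 + 56 − 8 + 1 = 14833.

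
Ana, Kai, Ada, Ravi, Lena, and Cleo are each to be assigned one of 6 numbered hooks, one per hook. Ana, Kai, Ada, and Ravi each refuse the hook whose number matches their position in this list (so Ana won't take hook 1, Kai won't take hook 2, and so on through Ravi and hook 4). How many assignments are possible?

362

Let Aᵢ (for 1 ≤ i ≤ 4) be the placements that put person i in their forbidden hook. Any j of these fix j positions, leaving (6−j)! ways to fill the rest, and there are C(4,j) ways to pick which j.
By inclusion–exclusion, the number of valid placements is Σ_{j=0}^{4} (−1)^j C(4,j)·(6−j)!.
Computing: 720 − 480 + 144 − 24 + 2 = 362.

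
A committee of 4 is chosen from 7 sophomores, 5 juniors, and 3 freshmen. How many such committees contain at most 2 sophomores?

Split by how many sophomores are chosen (0 through 2).
Sum: C(7,0)·C(8,4) + C(7,1)·C(8,3) + C(7,2)·C(8,2) = 70 + 392 + 588 = 1050.

1050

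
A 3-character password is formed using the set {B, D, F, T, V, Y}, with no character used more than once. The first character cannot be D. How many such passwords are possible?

100

The first character has 6−1 = 5 choices (anything except D).
The remaining 2 characters are filled from the other 5 symbols without repetition: 5 × 4 = 20.
Total: 5 × 20 = 100.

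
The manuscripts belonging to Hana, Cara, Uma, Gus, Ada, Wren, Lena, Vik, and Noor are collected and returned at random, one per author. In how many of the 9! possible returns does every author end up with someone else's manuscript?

133496

This is the derangement count D_9: permutations of 9 items with no fixed point.
By inclusion–exclusion this is Σ_{j=0}^{9} (−1)^j C(9,j)·(9−j)!.
Computing: 362880 − 362880 + 181440 − 60480 + 15120 − 3024 + 504 − 72 + 9 − 1 = 133496.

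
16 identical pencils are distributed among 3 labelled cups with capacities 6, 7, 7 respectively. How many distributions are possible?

15

Ignoring the caps, the number of non-negative solutions to x_1+…+x_3 = 16 is C(18,2) = 153.
Subtract solutions that violate a single cap (substitute x_i' = x_i − (cap_i+1)): x_1 ≥ 7 gives C(11,2) = 55; x_2 ≥ 8 gives C(10,2) = 45; x_3 ≥ 8 gives C(10,2) = 45. Together 145.
Add back pairs where two caps are both exceeded: 3 + 3 + 1 = 7.
By inclusion–exclusion the count is 153 − 145 + 7 = 15.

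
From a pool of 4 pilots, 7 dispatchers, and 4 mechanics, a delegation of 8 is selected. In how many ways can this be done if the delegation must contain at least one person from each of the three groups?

6104

Unrestricted: C(15,8) = 6435 ways to pick any 8 of the 15.
Subtract selections that omit an entire group: no pilots → C(11,8) = 165; no dispatchers → C(8,8) = 1; no mechanics → C(11,8) = 165.
Add back selections omitting two groups (i.e. drawn from a single group): C(4,8) + C(7,8) + C(4,8) = 0.
By inclusion–exclusion: 6435 − 331 + 0 = 6104.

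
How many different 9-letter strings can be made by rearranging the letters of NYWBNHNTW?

30240

Letter multiplicities in NYWBNHNTW: B×1, H×1, N×3, T×1, W×2, Y×1.
Dividing 9! = 362880 by 3!·2! = 12 for the repeated letters gives 30240.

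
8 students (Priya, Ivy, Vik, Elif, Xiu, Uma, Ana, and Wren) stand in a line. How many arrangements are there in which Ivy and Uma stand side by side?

10080

Glue Ivy and Uma into one block (2 internal orders), leaving 7 units to arrange in a row.
So the count is 2·(7)! = 10080.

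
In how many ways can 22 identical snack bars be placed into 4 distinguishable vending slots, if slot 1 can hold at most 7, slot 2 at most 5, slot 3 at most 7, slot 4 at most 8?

Without the upper bounds there are C(25,3) = 2300 ways to split 22 among 4 vending slots.
Subtract solutions that violate a single cap (substitute x_i' = x_i − (cap_i+1)): x_1 ≥ 8 gives C(17,3) = 680; x_2 ≥ 6 gives C(19,3) = 969; x_3 ≥ 8 gives C(17,3) = 680; x_4 ≥ 9 gives C(16,3) = 560. Together 2889.
Add back pairs where two caps are both exceeded: 165 + 84 + 56 + 165 + 120 + 56 = 646.
Subtract triples: 1 + 0 + 0 + 0 = 1.
By inclusion–exclusion the count is 2300 − 2889 + 646 − 1 = 56.

56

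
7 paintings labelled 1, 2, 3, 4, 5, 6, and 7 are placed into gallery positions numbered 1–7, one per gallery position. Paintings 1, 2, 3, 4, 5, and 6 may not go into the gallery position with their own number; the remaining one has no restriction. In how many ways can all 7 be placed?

2119

Let Aᵢ (for 1 ≤ i ≤ 6) be the placements that put painting i in its forbidden gallery position. Any j of these fix j positions, leaving (7−j)! ways to fill the rest, and there are C(6,j) ways to pick which j.
By inclusion–exclusion, the number of valid placements is Σ_{j=0}^{6} (−1)^j C(6,j)·(7−j)!.
Computing: 5040 − 4320 + 1800 − 480 + 90 − 12 + 1 = 2119.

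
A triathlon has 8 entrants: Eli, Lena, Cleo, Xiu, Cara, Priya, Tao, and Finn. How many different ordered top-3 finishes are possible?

This is an ordered selection of 3 from 8: P(8,3).
That gives 8 × 7 × 6 = 336.

336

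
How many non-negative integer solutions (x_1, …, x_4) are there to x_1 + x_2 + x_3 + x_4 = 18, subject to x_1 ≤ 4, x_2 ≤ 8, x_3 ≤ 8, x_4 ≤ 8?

Ignoring the caps, the number of non-negative solutions to x_1+…+x_4 = 18 is C(21,3) = 1330.
Subtract solutions that violate a single cap (substitute x_i' = x_i − (cap_i+1)): x_1 ≥ 5 gives C(16,3) = 560; x_2 ≥ 9 gives C(12,3) = 220; x_3 ≥ 9 gives C(12,3) = 220; x_4 ≥ 9 gives C(12,3) = 220. Together 1220.
Add back pairs where two caps are both exceeded: 35 + 35 + 35 + 1 + 1 + 1 = 108.
By inclusion–exclusion the count is 1330 − 1220 + 108 = 218.

218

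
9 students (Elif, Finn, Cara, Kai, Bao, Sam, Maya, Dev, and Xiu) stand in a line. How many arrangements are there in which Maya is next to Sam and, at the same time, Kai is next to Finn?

20160

Treat {Maya,Sam} as one block (2 orders) and {Kai,Finn} as another (2 orders).
That leaves 7 units to arrange: 2 × 2 × 7! = 4 × 5040 = 20160.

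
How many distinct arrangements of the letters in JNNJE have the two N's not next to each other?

18

Total arrangements of JNNJE: 5!/(2!·2!) = 30.
Arrangements with the N's together: treat NN as one letter, giving (4)!/(2!) = 12.
Hence 30 − 12 = 18.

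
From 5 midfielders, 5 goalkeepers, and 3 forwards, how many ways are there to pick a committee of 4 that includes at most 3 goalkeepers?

Split by how many goalkeepers are chosen (0 through 3).
Sum: C(5,0)·C(8,4) + C(5,1)·C(8,3) + C(5,2)·C(8,2) + C(5,3)·C(8,1) = 70 + 280 + 280 + 80 = 710.

710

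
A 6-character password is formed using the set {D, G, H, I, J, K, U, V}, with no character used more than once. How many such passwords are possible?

With no repetition, fill the 6 characters in order: 8 choices, then 7, down to 3.
That product is 8 × 7 × 6 × 5 × 4 × 3 = 20160.

20160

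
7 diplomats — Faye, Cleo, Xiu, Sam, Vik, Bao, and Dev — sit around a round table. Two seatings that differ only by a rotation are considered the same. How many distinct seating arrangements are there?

720

Fix one person's seat to break rotational symmetry; the remaining 6 people can be arranged in (6)! = 720 ways.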